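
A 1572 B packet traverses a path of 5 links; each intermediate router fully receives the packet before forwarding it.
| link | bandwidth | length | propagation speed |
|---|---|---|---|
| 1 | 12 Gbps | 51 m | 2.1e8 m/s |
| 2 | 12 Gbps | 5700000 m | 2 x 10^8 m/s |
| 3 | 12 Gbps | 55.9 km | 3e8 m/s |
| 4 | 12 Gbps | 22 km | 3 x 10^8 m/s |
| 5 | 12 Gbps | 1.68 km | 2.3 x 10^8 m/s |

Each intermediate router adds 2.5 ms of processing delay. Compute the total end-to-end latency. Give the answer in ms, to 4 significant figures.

L = 1572 × 8 = 12576 bits.
Transmission delay per hop = L/R = 12576/12000000000 = 0.001048 ms; 5 hops → 0.00524 ms.
Propagation delays (d/s per hop): 0.000242857, 28.5, 0.186333, 0.0733333, 0.00730435 ms; sum = 28.7672 ms.
Processing at 4 router(s): 4 × 2.5 ms = 10 ms.
End-to-end = 38.77 ms.

38.77 ms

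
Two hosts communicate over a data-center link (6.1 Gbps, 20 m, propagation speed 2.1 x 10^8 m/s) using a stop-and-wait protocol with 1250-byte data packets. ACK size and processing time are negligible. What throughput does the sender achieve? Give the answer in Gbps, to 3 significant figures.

5.47 Gbps

t_tx = L/R = 10000/6100000000 = 1.63934e-06 s.
t_prop = 20/210000000 = 9.52381e-08 s; RTT = 1.90476e-07 s.
Cycle = t_tx + RTT = 1.82982e-06 s.
Throughput = L / cycle = 10000 / 1.82982e-06 = 5.47 Gbps.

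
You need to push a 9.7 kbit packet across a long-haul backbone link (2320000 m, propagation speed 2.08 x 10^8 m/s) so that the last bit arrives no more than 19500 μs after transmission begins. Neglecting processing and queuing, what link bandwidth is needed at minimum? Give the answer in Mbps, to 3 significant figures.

1.16 Mbps

Propagation delay = 2320000 / 208000000 = 11153.8 μs.
Transmission budget = 19500 − 11153.8 = 8346.15 μs.
R ≥ L / t_tx = 9700 bits / 0.00834615 s = 1.16 Mbps.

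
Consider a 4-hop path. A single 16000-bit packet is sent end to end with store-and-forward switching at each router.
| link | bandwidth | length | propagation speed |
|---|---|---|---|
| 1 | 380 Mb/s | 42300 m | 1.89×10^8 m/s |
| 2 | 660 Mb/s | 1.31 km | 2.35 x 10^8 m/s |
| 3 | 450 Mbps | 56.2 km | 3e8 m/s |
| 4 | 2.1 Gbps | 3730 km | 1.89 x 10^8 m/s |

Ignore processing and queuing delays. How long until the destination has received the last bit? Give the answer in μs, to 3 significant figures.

20300 μs

Transmission delays (L/R per hop): 42.1053, 24.2424, 35.5556, 7.61905 μs; sum = 109.522 μs.
Propagation delays (d/s per hop): 223.81, 5.57447, 187.333, 19735.4 μs; sum = 20152.2 μs.
End-to-end = 20300 μs.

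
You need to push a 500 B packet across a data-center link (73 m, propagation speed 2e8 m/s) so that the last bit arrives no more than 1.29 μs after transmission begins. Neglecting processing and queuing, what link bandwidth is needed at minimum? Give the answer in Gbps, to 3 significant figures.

4.32 Gbps

L = 4000 bits.
Propagation delay = 73 / 200000000 = 0.365 μs.
Transmission budget = 1.29 − 0.365 = 0.925 μs.
R ≥ L / t_tx = 4000 bits / 9.25e-07 s = 4.32 Gbps.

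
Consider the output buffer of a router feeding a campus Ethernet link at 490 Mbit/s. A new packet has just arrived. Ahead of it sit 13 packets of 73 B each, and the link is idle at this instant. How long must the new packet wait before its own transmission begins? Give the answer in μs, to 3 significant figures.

15.5 μs

Each queued packet: L/R = 584/490000000 = 1.19184 μs.
13 queued → 15.4939 μs.
Queuing delay = 15.5 μs.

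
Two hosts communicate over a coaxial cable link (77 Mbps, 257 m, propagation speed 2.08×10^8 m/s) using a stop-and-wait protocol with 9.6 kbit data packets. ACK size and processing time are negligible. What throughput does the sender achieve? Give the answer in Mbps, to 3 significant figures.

75.5 Mbps

t_tx = L/R = 9600/77000000 = 0.000124675 s.
t_prop = 257/208000000 = 1.23558e-06 s; RTT = 2.47115e-06 s.
Cycle = t_tx + RTT = 0.000127146 s.
Throughput = L / cycle = 9600 / 0.000127146 = 75.5 Mbps.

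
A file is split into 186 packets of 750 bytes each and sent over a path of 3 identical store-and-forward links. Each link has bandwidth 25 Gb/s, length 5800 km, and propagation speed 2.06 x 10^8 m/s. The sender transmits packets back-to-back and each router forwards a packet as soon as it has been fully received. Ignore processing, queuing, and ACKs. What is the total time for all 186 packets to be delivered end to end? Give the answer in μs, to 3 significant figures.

84500 μs

Per-hop transmission t_tx = L/R = 6000/25000000000 = 0.24 μs.
Per-hop propagation t_prop = 5800000/206000000 = 28155.3 μs.
Pipeline fill: first packet needs 3·t_tx to clear all hops; remaining 185 packets each add one t_tx.
Total = (3+186-1)·t_tx + 3·t_prop = 188·0.24 + 3·28155.3 = 84500 μs.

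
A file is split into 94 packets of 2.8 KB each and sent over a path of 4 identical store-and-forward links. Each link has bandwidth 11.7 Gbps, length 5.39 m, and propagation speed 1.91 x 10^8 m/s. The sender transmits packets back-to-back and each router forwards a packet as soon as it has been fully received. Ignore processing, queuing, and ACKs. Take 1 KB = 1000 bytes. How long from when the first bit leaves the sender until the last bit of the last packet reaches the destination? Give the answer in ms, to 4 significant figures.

0.1858 ms

Per-hop transmission t_tx = L/R = 22400/11700000000 = 0.00191453 ms.
Per-hop propagation t_prop = 5.39/191000000 = 2.82199e-05 ms.
Pipeline fill: first packet needs 4·t_tx to clear all hops; remaining 93 packets each add one t_tx.
Total = (4+94-1)·t_tx + 4·t_prop = 97·0.00191453 + 4·2.82199e-05 = 0.1858 ms.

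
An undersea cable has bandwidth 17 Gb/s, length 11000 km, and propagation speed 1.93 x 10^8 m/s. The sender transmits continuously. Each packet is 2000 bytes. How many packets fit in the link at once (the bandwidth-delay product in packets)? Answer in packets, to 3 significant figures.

60600 packets

Propagation delay = 11000000 / 193000000 = 0.0569948 s.
BDP = R × t_prop = 17000000000 × 0.0569948 = 968912000 bits.
In packets of 16000 bits: 60600 packets.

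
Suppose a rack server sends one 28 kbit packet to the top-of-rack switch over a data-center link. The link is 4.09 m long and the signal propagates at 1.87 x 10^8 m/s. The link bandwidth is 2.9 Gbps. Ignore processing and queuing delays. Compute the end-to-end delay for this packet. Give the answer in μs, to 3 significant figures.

L = 28000 bits.
Transmission delay = L/R = 28000 / 2900000000 = 9.65517 μs.
Propagation delay = d/s = 4.09 m / 187000000 m/s = 0.0218717 μs.
Total = 9.68 μs.

9.68 μs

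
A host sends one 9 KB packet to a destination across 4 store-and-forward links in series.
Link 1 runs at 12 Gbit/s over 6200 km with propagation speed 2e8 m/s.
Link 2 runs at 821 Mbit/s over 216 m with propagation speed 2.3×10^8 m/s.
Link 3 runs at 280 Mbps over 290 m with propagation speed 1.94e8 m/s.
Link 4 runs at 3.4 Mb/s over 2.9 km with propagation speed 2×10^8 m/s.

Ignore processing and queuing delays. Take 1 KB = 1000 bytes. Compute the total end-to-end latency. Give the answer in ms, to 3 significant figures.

L = 72000 bits.
Transmission delays (L/R per hop): 0.006, 0.0876979, 0.257143, 21.1765 ms; sum = 21.5273 ms.
Propagation delays (d/s per hop): 31, 0.00093913, 0.00149485, 0.0145 ms; sum = 31.0169 ms.
End-to-end = 52.5 ms.

52.5 ms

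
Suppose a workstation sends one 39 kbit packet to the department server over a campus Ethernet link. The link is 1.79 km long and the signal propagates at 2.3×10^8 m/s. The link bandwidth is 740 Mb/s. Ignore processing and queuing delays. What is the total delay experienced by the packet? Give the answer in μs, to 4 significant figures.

60.49 μs

L = 39000 bits.
Transmission delay = L/R = 39000 / 740000000 = 52.7027 μs.
Propagation delay = d/s = 1790 m / 2.3e+08 m/s = 7.78261 μs.
Total = 60.49 μs.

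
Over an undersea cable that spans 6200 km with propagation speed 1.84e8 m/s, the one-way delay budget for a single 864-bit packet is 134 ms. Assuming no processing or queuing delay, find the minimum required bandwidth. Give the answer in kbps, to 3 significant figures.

Propagation delay = 6200000 / 184000000 = 33.6957 ms.
Transmission budget = 134 − 33.6957 = 100.304 ms.
R ≥ L / t_tx = 864 bits / 0.100304 s = 8.61 kbps.

8.61 kbps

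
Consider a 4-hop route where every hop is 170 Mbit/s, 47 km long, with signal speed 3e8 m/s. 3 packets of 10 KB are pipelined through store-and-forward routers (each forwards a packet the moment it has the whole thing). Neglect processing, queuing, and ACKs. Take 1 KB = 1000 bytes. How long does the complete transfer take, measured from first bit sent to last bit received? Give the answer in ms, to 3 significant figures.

Per-hop transmission t_tx = L/R = 80000/170000000 = 0.470588 ms.
Per-hop propagation t_prop = 47000/300000000 = 0.156667 ms.
Pipeline fill: first packet needs 4·t_tx to clear all hops; remaining 2 packets each add one t_tx.
Total = (4+3-1)·t_tx + 4·t_prop = 6·0.470588 + 4·0.156667 = 3.45 ms.

3.45 ms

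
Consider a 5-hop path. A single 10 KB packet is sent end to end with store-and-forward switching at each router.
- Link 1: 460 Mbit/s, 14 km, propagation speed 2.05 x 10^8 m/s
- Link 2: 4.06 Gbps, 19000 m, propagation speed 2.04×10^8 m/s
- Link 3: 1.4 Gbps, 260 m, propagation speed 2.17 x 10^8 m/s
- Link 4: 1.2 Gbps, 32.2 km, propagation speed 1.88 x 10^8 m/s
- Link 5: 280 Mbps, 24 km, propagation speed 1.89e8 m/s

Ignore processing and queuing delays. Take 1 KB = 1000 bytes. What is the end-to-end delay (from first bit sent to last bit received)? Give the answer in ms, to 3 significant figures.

L = 80000 bits.
Transmission delays (L/R per hop): 0.173913, 0.0197044, 0.0571429, 0.0666667, 0.285714 ms; sum = 0.603141 ms.
Propagation delays (d/s per hop): 0.0682927, 0.0931373, 0.00119816, 0.171277, 0.126984 ms; sum = 0.460889 ms.
End-to-end = 1.06 ms.

1.06 ms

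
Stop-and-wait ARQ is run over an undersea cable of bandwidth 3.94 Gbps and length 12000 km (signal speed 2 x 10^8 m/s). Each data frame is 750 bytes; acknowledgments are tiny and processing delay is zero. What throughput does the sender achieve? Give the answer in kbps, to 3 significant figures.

50.0 kbps

t_tx = L/R = 6000/3940000000 = 1.52284e-06 s.
t_prop = 12000000/200000000 = 0.06 s; RTT = 0.12 s.
Cycle = t_tx + RTT = 0.120002 s.
Throughput = L / cycle = 6000 / 0.120002 = 50.0 kbps.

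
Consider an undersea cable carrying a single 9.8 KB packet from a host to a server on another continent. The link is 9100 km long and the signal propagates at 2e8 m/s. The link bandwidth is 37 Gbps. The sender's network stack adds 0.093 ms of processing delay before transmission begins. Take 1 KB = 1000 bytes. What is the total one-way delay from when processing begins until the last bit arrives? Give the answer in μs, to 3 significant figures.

45600 μs

L = 78400 bits.
Transmission delay = L/R = 78400 / 37000000000 = 2.11892 μs.
Propagation delay = d/s = 9100000 m / 200000000 m/s = 45500 μs.
Plus processing delay 0.093 ms = 93 μs.
Total = 45600 μs.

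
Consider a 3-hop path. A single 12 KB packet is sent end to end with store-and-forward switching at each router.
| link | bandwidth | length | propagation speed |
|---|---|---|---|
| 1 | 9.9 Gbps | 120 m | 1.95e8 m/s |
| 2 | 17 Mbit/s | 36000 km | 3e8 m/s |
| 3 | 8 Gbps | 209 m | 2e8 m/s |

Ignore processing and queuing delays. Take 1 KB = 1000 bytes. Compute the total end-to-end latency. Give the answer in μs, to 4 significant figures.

L = 96000 bits.
Transmission delays (L/R per hop): 9.69697, 5647.06, 12 μs; sum = 5668.76 μs.
Propagation delays (d/s per hop): 0.615385, 120000, 1.045 μs; sum = 120002 μs.
End-to-end = 125700 μs.

125700 μs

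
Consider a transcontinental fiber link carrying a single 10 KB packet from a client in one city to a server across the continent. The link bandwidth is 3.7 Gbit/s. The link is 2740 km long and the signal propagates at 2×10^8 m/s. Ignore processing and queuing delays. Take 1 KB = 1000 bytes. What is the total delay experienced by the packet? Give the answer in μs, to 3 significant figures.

L = 80000 bits.
Transmission delay = L/R = 80000 / 3700000000 = 21.6216 μs.
Propagation delay = d/s = 2740000 m / 200000000 m/s = 13700 μs.
Total = 13700 μs.

13700 μs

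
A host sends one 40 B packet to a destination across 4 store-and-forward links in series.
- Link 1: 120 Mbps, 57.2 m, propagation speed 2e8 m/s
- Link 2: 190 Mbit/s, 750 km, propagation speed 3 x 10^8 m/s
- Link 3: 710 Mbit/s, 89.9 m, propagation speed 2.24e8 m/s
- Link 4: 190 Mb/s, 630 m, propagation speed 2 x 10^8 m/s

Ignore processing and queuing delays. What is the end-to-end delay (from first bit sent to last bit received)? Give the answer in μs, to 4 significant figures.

2510 μs

L = 40 × 8 = 320 bits.
Transmission delays (L/R per hop): 2.66667, 1.68421, 0.450704, 1.68421 μs; sum = 6.48579 μs.
Propagation delays (d/s per hop): 0.286, 2500, 0.401339, 3.15 μs; sum = 2503.84 μs.
End-to-end = 2510 μs.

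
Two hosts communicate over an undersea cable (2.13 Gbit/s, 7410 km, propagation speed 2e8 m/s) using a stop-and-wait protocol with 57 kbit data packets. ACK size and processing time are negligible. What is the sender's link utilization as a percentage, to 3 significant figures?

0.0361 %

t_tx = L/R = 57000/2130000000 = 2.67606e-05 s.
t_prop = 7410000/200000000 = 0.03705 s; RTT = 0.0741 s.
Cycle = t_tx + RTT = 0.0741268 s.
Utilization = t_tx / cycle = 2.67606e-05/0.0741268 = 0.0361 %.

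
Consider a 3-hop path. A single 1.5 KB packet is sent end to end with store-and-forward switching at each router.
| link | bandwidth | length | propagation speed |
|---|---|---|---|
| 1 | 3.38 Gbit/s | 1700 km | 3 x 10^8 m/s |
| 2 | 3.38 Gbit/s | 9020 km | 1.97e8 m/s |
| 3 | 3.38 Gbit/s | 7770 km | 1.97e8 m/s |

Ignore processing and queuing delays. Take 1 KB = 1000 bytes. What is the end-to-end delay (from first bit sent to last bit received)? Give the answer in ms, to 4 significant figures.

90.91 ms

L = 12000 bits.
Transmission delay per hop = L/R = 12000/3380000000 = 0.0035503 ms; 3 hops → 0.0106509 ms.
Propagation delays (d/s per hop): 5.66667, 45.7868, 39.4416 ms; sum = 90.8951 ms.
End-to-end = 90.91 ms.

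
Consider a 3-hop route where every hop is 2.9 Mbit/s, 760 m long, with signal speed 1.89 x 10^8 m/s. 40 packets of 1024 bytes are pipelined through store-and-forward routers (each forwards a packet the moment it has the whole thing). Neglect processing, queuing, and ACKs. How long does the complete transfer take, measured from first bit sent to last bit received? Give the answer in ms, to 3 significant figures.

119 ms

Per-hop transmission t_tx = L/R = 8192/2900000 = 2.82483 ms.
Per-hop propagation t_prop = 760/189000000 = 0.00402116 ms.
Pipeline fill: first packet needs 3·t_tx to clear all hops; remaining 39 packets each add one t_tx.
Total = (3+40-1)·t_tx + 3·t_prop = 42·2.82483 + 3·0.00402116 = 119 ms.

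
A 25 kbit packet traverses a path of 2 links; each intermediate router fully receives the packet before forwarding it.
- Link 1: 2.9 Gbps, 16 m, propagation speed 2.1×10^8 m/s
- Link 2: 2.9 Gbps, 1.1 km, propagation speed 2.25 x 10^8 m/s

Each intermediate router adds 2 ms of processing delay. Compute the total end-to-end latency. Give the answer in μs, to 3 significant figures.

L = 25000 bits.
Transmission delay per hop = L/R = 25000/2900000000 = 8.62069 μs; 2 hops → 17.2414 μs.
Propagation delays (d/s per hop): 0.0761905, 4.88889 μs; sum = 4.96508 μs.
Processing at 1 router(s): 1 × 2 ms = 2000 μs.
End-to-end = 2020 μs.

2020 μs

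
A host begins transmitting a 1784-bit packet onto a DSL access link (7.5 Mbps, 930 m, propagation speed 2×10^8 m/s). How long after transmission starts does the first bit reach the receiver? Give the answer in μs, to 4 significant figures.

4.650 μs

First bit experiences only propagation delay: d/s = 930/200000000 = 4.650 μs.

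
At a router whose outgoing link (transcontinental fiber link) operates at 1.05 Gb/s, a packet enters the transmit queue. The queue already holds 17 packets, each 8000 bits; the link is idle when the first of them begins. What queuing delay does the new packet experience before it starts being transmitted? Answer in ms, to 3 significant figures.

0.130 ms

Each queued packet: L/R = 8000/1050000000 = 0.00761905 ms.
17 queued → 0.129524 ms.
Queuing delay = 0.130 ms.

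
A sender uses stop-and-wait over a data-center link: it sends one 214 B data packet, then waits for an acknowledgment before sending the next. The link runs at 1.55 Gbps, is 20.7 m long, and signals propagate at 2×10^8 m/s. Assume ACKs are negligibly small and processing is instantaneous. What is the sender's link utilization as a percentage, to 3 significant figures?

84.2 %

t_tx = L/R = 1712/1550000000 = 1.10452e-06 s.
t_prop = 20.7/200000000 = 1.035e-07 s; RTT = 2.07e-07 s.
Cycle = t_tx + RTT = 1.31152e-06 s.
Utilization = t_tx / cycle = 1.10452e-06/1.31152e-06 = 84.2 %.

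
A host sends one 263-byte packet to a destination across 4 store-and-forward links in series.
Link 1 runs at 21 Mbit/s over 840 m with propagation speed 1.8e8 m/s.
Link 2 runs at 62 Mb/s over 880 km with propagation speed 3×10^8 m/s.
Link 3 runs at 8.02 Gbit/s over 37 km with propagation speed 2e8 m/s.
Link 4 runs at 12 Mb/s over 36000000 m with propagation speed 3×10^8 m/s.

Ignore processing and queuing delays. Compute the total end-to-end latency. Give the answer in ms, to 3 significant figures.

123 ms

L = 263 × 8 = 2104 bits.
Transmission delays (L/R per hop): 0.10019, 0.0339355, 0.000262344, 0.175333 ms; sum = 0.309722 ms.
Propagation delays (d/s per hop): 0.00466667, 2.93333, 0.185, 120 ms; sum = 123.123 ms.
End-to-end = 123 ms.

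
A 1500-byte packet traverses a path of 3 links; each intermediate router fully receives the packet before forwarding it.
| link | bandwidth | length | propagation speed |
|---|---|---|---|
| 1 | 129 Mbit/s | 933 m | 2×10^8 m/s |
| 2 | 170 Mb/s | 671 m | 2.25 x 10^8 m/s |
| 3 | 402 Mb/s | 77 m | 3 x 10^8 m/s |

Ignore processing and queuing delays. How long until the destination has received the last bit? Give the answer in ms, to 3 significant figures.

0.201 ms

L = 1500 × 8 = 12000 bits.
Transmission delays (L/R per hop): 0.0930233, 0.0705882, 0.0298507 ms; sum = 0.193462 ms.
Propagation delays (d/s per hop): 0.004665, 0.00298222, 0.000256667 ms; sum = 0.00790389 ms.
End-to-end = 0.201 ms.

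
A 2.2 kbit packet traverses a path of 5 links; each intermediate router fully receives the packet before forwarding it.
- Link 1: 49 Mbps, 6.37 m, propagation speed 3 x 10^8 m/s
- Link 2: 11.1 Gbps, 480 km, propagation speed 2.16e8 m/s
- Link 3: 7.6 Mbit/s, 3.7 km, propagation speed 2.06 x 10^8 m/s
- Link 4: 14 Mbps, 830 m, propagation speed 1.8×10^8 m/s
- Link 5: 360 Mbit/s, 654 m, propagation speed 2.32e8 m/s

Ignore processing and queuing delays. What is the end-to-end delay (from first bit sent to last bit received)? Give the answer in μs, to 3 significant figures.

L = 2200 bits.
Transmission delays (L/R per hop): 44.898, 0.198198, 289.474, 157.143, 6.11111 μs; sum = 497.824 μs.
Propagation delays (d/s per hop): 0.0212333, 2222.22, 17.9612, 4.61111, 2.81897 μs; sum = 2247.63 μs.
End-to-end = 2750 μs.

2750 μs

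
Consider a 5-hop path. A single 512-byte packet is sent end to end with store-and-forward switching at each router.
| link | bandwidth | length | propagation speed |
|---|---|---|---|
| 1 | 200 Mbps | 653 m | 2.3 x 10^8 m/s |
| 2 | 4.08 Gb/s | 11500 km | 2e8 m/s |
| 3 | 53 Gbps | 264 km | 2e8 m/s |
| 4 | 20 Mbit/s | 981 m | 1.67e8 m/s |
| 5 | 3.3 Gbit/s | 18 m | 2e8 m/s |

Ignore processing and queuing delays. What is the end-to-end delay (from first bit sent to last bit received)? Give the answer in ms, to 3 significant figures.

L = 512 × 8 = 4096 bits.
Transmission delays (L/R per hop): 0.02048, 0.00100392, 7.7283e-05, 0.2048, 0.00124121 ms; sum = 0.227602 ms.
Propagation delays (d/s per hop): 0.00283913, 57.5, 1.32, 0.00587425, 9e-05 ms; sum = 58.8288 ms.
End-to-end = 59.1 ms.

59.1 ms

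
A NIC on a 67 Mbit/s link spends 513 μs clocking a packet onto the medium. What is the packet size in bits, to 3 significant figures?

L = R × t_tx = 67000000 b/s × 0.000513 s = 34371 bits.

34400 bits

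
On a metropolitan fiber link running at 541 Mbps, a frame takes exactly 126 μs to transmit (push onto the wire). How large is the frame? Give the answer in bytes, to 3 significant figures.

8520 bytes

L = R × t_tx = 541000000 b/s × 0.000126 s = 68166 bits.
In bytes: 68166 / 8 = 8520 bytes.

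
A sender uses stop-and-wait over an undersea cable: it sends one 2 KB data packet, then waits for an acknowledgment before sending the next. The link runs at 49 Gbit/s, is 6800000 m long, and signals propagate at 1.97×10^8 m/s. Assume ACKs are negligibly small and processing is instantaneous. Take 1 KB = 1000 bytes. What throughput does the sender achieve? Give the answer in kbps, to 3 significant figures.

t_tx = L/R = 16000/49000000000 = 3.26531e-07 s.
t_prop = 6800000/197000000 = 0.0345178 s; RTT = 0.0690355 s.
Cycle = t_tx + RTT = 0.0690359 s.
Throughput = L / cycle = 16000 / 0.0690359 = 232 kbps.

232 kbps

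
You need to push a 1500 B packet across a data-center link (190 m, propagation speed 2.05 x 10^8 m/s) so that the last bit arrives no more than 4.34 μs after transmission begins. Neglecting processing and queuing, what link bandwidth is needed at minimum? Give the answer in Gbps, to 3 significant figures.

3.52 Gbps

L = 12000 bits.
Propagation delay = 190 / 2.05e+08 = 0.926829 μs.
Transmission budget = 4.34 − 0.926829 = 3.41317 μs.
R ≥ L / t_tx = 12000 bits / 3.41317e-06 s = 3.52 Gbps.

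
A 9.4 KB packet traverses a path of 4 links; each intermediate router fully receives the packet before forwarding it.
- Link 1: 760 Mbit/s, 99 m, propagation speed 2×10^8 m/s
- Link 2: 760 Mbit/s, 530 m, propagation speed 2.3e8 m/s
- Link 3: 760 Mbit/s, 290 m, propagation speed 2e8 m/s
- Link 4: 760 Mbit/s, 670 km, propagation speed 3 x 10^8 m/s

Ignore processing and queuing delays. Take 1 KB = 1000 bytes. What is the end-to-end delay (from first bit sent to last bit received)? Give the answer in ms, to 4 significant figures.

L = 75200 bits.
Transmission delay per hop = L/R = 75200/760000000 = 0.0989474 ms; 4 hops → 0.395789 ms.
Propagation delays (d/s per hop): 0.000495, 0.00230435, 0.00145, 2.23333 ms; sum = 2.23758 ms.
End-to-end = 2.633 ms.

2.633 ms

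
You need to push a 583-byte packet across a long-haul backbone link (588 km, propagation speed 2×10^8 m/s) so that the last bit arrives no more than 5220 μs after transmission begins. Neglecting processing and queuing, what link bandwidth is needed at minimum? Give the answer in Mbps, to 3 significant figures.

L = 4664 bits.
Propagation delay = 588000 / 200000000 = 2940 μs.
Transmission budget = 5220 − 2940 = 2280 μs.
R ≥ L / t_tx = 4664 bits / 0.00228 s = 2.05 Mbps.

2.05 Mbps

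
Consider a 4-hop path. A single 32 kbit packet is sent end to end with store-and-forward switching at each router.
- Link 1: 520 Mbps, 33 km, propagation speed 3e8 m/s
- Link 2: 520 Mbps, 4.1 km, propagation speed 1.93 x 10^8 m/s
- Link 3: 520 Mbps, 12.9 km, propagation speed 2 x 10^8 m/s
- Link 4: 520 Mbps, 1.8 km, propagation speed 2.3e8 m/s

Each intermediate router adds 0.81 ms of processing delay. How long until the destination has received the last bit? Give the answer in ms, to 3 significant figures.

L = 32000 bits.
Transmission delay per hop = L/R = 32000/520000000 = 0.0615385 ms; 4 hops → 0.246154 ms.
Propagation delays (d/s per hop): 0.11, 0.0212435, 0.0645, 0.00782609 ms; sum = 0.20357 ms.
Processing at 3 router(s): 3 × 0.81 ms = 2.43 ms.
End-to-end = 2.88 ms.

2.88 ms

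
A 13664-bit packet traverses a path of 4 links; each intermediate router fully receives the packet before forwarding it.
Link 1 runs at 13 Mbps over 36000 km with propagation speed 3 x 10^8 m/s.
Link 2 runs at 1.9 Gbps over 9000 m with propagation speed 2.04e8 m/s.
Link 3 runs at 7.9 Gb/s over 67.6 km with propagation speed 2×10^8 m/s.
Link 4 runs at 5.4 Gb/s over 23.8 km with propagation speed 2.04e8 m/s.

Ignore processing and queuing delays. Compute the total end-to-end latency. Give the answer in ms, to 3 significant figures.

Transmission delays (L/R per hop): 1.05108, 0.00719158, 0.00172962, 0.00253037 ms; sum = 1.06253 ms.
Propagation delays (d/s per hop): 120, 0.0441176, 0.338, 0.116667 ms; sum = 120.499 ms.
End-to-end = 122 ms.

122 ms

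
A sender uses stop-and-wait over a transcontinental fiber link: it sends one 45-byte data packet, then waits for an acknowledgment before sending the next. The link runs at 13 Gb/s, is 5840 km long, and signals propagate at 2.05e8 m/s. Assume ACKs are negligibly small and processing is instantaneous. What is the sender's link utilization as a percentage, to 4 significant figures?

t_tx = L/R = 360/13000000000 = 2.76923e-08 s.
t_prop = 5840000/2.05e+08 = 0.0284878 s; RTT = 0.0569756 s.
Cycle = t_tx + RTT = 0.0569756 s.
Utilization = t_tx / cycle = 2.76923e-08/0.0569756 = 0.00004860 %.

0.00004860 %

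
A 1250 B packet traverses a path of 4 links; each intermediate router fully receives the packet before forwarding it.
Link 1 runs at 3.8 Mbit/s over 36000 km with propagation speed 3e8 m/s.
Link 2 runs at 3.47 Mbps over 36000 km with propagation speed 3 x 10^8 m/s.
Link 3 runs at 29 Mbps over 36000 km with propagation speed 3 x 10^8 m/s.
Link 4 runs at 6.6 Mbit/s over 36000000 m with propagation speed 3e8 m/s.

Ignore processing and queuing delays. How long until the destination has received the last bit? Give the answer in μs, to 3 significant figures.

487000 μs

L = 1250 × 8 = 10000 bits.
Transmission delays (L/R per hop): 2631.58, 2881.84, 344.828, 1515.15 μs; sum = 7373.4 μs.
Propagation delays (d/s per hop): 120000, 120000, 120000, 120000 μs; sum = 480000 μs.
End-to-end = 487000 μs.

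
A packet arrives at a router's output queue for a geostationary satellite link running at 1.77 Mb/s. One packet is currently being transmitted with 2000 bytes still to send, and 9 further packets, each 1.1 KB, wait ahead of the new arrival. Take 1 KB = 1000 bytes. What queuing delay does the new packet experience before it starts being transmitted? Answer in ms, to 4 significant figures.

53.79 ms

Each queued packet: L/R = 8800/1770000 = 4.97175 ms.
9 queued → 44.7458 ms.
Plus remaining 16000 bits of current packet: 9.03955 ms.
Queuing delay = 53.79 ms.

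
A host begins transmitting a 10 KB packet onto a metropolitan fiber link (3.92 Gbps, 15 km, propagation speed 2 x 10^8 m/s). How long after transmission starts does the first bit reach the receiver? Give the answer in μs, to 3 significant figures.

First bit experiences only propagation delay: d/s = 15000/200000000 = 75.0 μs.

75.0 μs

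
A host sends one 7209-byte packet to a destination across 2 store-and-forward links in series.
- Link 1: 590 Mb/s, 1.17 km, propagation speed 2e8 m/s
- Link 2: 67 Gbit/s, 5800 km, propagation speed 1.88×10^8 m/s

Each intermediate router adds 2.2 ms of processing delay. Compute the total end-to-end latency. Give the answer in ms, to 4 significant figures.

33.16 ms

L = 7209 × 8 = 57672 bits.
Transmission delays (L/R per hop): 0.0977492, 0.000860776 ms; sum = 0.0986099 ms.
Propagation delays (d/s per hop): 0.00585, 30.8511 ms; sum = 30.8569 ms.
Processing at 1 router(s): 1 × 2.2 ms = 2.2 ms.
End-to-end = 33.16 ms.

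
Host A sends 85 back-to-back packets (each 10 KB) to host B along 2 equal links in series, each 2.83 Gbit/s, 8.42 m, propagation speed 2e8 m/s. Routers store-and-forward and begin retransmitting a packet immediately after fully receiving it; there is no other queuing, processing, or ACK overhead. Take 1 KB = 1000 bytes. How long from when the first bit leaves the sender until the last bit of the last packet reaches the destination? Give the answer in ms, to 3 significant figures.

2.43 ms

Per-hop transmission t_tx = L/R = 80000/2830000000 = 0.0282686 ms.
Per-hop propagation t_prop = 8.42/200000000 = 4.21e-05 ms.
Pipeline fill: first packet needs 2·t_tx to clear all hops; remaining 84 packets each add one t_tx.
Total = (2+85-1)·t_tx + 2·t_prop = 86·0.0282686 + 2·4.21e-05 = 2.43 ms.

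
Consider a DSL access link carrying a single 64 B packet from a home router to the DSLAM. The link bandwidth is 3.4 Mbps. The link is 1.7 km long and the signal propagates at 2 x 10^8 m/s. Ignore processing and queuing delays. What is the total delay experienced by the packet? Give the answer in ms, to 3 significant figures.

0.159 ms

L = 64 × 8 = 512 bits.
Transmission delay = L/R = 512 / 3400000 = 0.150588 ms.
Propagation delay = d/s = 1700 m / 200000000 m/s = 0.0085 ms.
Total = 0.159 ms.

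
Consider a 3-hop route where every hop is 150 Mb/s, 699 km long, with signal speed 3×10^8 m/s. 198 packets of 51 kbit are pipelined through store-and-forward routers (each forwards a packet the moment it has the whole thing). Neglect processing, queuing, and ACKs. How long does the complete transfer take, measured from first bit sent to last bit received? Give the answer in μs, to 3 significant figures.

75000 μs

Per-hop transmission t_tx = L/R = 51000/150000000 = 340 μs.
Per-hop propagation t_prop = 699000/300000000 = 2330 μs.
Pipeline fill: first packet needs 3·t_tx to clear all hops; remaining 197 packets each add one t_tx.
Total = (3+198-1)·t_tx + 3·t_prop = 200·340 + 3·2330 = 75000 μs.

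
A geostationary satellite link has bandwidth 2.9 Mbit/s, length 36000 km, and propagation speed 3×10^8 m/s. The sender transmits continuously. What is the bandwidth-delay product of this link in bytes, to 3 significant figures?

43500 bytes

Propagation delay = 36000000 / 300000000 = 0.12 s.
BDP = R × t_prop = 2900000 × 0.12 = 348000 bits.
In bytes: 348000/8 = 43500 bytes.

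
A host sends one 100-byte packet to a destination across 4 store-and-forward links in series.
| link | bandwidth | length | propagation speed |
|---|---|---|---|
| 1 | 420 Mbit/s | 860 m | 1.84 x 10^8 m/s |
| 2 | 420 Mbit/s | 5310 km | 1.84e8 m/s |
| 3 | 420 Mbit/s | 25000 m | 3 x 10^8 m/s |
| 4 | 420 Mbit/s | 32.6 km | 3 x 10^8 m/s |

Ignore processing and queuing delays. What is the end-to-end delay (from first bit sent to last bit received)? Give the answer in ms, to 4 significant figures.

L = 100 × 8 = 800 bits.
Transmission delay per hop = L/R = 800/420000000 = 0.00190476 ms; 4 hops → 0.00761905 ms.
Propagation delays (d/s per hop): 0.00467391, 28.8587, 0.0833333, 0.108667 ms; sum = 29.0554 ms.
End-to-end = 29.06 ms.

29.06 ms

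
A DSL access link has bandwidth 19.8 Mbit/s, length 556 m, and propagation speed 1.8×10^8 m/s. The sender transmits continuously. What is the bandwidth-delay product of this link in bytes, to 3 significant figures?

7.65 bytes

Propagation delay = 556 / 180000000 = 3.08889e-06 s.
BDP = R × t_prop = 19800000 × 3.08889e-06 = 61.16 bits.
In bytes: 61.16/8 = 7.65 bytes.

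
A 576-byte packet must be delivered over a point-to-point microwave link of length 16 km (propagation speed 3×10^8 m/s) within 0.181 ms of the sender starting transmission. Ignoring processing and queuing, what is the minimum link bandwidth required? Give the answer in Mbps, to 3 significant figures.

36.1 Mbps

L = 4608 bits.
Propagation delay = 16000 / 300000000 = 0.0533333 ms.
Transmission budget = 0.181 − 0.0533333 = 0.127667 ms.
R ≥ L / t_tx = 4608 bits / 0.000127667 s = 36.1 Mbps.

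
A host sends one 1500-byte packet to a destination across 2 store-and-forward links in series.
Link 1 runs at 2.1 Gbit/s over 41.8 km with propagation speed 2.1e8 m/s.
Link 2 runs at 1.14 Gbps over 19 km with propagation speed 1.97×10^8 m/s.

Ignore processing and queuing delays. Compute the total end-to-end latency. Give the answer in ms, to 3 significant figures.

0.312 ms

L = 1500 × 8 = 12000 bits.
Transmission delays (L/R per hop): 0.00571429, 0.0105263 ms; sum = 0.0162406 ms.
Propagation delays (d/s per hop): 0.199048, 0.0964467 ms; sum = 0.295494 ms.
End-to-end = 0.312 ms.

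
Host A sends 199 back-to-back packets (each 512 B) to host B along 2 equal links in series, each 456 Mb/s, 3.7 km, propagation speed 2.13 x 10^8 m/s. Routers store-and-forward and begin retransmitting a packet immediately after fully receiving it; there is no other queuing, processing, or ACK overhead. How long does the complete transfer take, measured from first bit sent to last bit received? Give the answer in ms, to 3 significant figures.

1.83 ms

Per-hop transmission t_tx = L/R = 4096/456000000 = 0.00898246 ms.
Per-hop propagation t_prop = 3700/213000000 = 0.0173709 ms.
Pipeline fill: first packet needs 2·t_tx to clear all hops; remaining 198 packets each add one t_tx.
Total = (2+199-1)·t_tx + 2·t_prop = 200·0.00898246 + 2·0.0173709 = 1.83 ms.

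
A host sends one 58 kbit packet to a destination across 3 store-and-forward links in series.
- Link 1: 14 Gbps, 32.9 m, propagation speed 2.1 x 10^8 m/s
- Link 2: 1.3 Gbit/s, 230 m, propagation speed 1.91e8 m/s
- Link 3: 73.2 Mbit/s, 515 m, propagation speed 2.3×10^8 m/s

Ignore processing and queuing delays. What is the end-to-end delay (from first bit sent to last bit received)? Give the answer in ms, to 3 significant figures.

0.845 ms

L = 58000 bits.
Transmission delays (L/R per hop): 0.00414286, 0.0446154, 0.79235 ms; sum = 0.841108 ms.
Propagation delays (d/s per hop): 0.000156667, 0.00120419, 0.00223913 ms; sum = 0.00359999 ms.
End-to-end = 0.845 ms.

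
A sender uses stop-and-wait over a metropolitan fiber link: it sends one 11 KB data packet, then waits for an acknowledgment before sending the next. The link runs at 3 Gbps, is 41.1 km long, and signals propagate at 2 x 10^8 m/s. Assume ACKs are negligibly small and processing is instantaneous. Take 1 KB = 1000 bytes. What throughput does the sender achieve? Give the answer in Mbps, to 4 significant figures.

199.8 Mbps

t_tx = L/R = 88000/3000000000 = 2.93333e-05 s.
t_prop = 41100/200000000 = 0.0002055 s; RTT = 0.000411 s.
Cycle = t_tx + RTT = 0.000440333 s.
Throughput = L / cycle = 88000 / 0.000440333 = 199.8 Mbps.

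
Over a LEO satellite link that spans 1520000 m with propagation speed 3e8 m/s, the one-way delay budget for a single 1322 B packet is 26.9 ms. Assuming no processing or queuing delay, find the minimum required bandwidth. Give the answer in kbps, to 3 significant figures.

L = 10576 bits.
Propagation delay = 1520000 / 300000000 = 5.06667 ms.
Transmission budget = 26.9 − 5.06667 = 21.8333 ms.
R ≥ L / t_tx = 10576 bits / 0.0218333 s = 484 kbps.

484 kbps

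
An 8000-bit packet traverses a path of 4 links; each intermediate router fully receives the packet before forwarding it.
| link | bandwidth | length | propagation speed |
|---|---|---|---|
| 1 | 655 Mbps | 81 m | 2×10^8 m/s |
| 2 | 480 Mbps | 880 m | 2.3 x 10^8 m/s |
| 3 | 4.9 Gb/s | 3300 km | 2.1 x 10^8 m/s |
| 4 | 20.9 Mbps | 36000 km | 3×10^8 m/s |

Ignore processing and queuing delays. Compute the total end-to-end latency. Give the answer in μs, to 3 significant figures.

136000 μs

Transmission delays (L/R per hop): 12.2137, 16.6667, 1.63265, 382.775 μs; sum = 413.288 μs.
Propagation delays (d/s per hop): 0.405, 3.82609, 15714.3, 120000 μs; sum = 135719 μs.
End-to-end = 136000 μs.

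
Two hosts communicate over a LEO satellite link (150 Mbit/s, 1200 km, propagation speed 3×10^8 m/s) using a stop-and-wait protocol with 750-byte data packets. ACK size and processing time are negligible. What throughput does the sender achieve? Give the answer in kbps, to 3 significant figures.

t_tx = L/R = 6000/150000000 = 4e-05 s.
t_prop = 1200000/300000000 = 0.004 s; RTT = 0.008 s.
Cycle = t_tx + RTT = 0.00804 s.
Throughput = L / cycle = 6000 / 0.00804 = 746 kbps.

746 kbps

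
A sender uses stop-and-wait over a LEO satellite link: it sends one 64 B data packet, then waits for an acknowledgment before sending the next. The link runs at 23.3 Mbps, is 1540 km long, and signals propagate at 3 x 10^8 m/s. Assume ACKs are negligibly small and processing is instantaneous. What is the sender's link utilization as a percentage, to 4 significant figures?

0.2136 %

t_tx = L/R = 512/23300000 = 2.19742e-05 s.
t_prop = 1540000/300000000 = 0.00513333 s; RTT = 0.0102667 s.
Cycle = t_tx + RTT = 0.0102886 s.
Utilization = t_tx / cycle = 2.19742e-05/0.0102886 = 0.2136 %.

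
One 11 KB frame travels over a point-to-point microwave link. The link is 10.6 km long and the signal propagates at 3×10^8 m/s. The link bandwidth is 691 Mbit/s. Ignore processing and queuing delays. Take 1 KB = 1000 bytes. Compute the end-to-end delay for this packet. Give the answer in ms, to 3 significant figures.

L = 88000 bits.
Transmission delay = L/R = 88000 / 691000000 = 0.127352 ms.
Propagation delay = d/s = 10600 m / 300000000 m/s = 0.0353333 ms.
Total = 0.163 ms.

0.163 ms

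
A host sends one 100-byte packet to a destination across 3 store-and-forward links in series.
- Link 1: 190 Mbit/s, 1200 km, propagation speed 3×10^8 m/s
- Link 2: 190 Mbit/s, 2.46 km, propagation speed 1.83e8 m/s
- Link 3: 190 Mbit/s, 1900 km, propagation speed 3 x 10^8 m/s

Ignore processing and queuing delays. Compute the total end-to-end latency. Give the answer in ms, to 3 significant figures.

L = 100 × 8 = 800 bits.
Transmission delay per hop = L/R = 800/190000000 = 0.00421053 ms; 3 hops → 0.0126316 ms.
Propagation delays (d/s per hop): 4, 0.0134426, 6.33333 ms; sum = 10.3468 ms.
End-to-end = 10.4 ms.

10.4 ms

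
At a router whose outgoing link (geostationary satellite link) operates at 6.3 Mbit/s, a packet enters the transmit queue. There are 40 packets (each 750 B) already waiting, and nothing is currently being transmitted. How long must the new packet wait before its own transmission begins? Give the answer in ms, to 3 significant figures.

38.1 ms

Each queued packet: L/R = 6000/6300000 = 0.952381 ms.
40 queued → 38.0952 ms.
Queuing delay = 38.1 ms.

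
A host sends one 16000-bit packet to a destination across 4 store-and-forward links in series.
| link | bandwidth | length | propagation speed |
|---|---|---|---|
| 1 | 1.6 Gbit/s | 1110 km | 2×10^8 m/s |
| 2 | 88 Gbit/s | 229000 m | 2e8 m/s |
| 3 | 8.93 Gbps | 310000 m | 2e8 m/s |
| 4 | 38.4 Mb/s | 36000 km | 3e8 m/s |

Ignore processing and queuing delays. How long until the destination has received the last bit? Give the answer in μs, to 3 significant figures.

Transmission delays (L/R per hop): 10, 0.181818, 1.79171, 416.667 μs; sum = 428.64 μs.
Propagation delays (d/s per hop): 5550, 1145, 1550, 120000 μs; sum = 128245 μs.
End-to-end = 129000 μs.

129000 μs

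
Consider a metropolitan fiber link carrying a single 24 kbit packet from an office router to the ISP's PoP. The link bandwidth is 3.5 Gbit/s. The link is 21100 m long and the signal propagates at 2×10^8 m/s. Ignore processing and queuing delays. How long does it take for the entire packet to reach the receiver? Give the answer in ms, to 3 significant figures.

0.112 ms

L = 24000 bits.
Transmission delay = L/R = 24000 / 3500000000 = 0.00685714 ms.
Propagation delay = d/s = 21100 m / 200000000 m/s = 0.1055 ms.
Total = 0.112 ms.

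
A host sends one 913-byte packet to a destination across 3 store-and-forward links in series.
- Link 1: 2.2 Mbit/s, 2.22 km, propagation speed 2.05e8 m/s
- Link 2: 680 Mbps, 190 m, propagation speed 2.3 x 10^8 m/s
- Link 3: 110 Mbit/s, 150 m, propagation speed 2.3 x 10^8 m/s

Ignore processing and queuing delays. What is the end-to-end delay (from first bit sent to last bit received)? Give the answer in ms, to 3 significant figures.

3.41 ms

L = 913 × 8 = 7304 bits.
Transmission delays (L/R per hop): 3.32, 0.0107412, 0.0664 ms; sum = 3.39714 ms.
Propagation delays (d/s per hop): 0.0108293, 0.000826087, 0.000652174 ms; sum = 0.0123075 ms.
End-to-end = 3.41 ms.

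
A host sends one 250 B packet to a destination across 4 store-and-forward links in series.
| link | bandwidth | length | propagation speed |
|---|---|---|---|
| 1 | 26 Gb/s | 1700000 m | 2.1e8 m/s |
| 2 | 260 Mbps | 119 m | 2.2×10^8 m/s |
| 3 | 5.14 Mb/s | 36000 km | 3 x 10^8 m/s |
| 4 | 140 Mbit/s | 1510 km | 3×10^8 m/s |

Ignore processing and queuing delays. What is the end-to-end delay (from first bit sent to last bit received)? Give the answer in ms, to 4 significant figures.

L = 250 × 8 = 2000 bits.
Transmission delays (L/R per hop): 7.69231e-05, 0.00769231, 0.389105, 0.0142857 ms; sum = 0.41116 ms.
Propagation delays (d/s per hop): 8.09524, 0.000540909, 120, 5.03333 ms; sum = 133.129 ms.
End-to-end = 133.5 ms.

133.5 ms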